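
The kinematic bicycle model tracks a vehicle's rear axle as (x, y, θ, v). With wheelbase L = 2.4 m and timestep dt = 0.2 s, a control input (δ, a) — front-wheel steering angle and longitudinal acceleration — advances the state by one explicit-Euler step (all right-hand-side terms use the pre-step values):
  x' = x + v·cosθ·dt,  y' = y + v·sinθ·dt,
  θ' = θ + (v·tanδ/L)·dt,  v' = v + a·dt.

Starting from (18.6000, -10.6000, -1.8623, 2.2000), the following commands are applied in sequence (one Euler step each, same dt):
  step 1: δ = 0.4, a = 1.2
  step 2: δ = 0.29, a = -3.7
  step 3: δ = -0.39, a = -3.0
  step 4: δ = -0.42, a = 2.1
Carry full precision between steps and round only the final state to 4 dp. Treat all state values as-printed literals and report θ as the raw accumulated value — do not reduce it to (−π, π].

(18.2718, -12.0494, -1.8233, 1.5200)

after step 1 (δ=0.4, a=1.2): (18.473547, -11.021438, -1.784788, 2.440000)
after step 2 (δ=0.29, a=-3.7): (18.369914, -11.498307, -1.724111, 1.700000)
after step 3 (δ=-0.39, a=-3.0): (18.317992, -11.834319, -1.782343, 1.100000)
after step 4 (δ=-0.42, a=2.1): (18.271798, -12.049414, -1.823279, 1.520000)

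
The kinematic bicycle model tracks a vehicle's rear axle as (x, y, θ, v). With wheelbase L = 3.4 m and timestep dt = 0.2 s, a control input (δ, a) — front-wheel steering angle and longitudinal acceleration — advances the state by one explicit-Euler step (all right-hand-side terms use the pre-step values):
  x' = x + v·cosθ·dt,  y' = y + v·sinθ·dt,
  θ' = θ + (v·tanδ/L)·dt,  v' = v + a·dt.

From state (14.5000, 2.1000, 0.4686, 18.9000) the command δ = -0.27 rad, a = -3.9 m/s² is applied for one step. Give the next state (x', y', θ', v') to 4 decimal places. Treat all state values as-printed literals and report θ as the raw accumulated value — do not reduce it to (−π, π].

x' = 14.5000 + 18.9000·cos(0.4686)·0.2 = 17.8725
y' = 2.1000 + 18.9000·sin(0.4686)·0.2 = 3.8072
θ' = 0.4686 + (18.9000/3.4)·tan(-0.27)·0.2 = 0.1609
v' = 18.9000 − 3.9000·0.2 = 18.1200

(17.8725, 3.8072, 0.1609, 18.1200)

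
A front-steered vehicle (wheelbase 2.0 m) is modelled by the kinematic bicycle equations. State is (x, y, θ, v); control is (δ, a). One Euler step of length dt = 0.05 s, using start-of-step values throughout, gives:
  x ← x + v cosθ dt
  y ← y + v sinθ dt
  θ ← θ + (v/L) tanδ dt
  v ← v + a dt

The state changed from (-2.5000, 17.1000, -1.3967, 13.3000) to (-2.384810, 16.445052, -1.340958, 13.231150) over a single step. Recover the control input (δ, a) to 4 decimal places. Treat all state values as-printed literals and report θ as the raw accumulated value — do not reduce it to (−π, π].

a = (v'−v)/dt = (-0.068850)/0.05 = -1.3770
Δθ = θ'−θ = 0.055742;  (v·dt/L) = 13.3000·0.05/2.0 = 0.332500
tan δ = Δθ·L/(v·dt) = 0.167645  →  δ = 0.1661

δ = 0.1661, a = -1.3770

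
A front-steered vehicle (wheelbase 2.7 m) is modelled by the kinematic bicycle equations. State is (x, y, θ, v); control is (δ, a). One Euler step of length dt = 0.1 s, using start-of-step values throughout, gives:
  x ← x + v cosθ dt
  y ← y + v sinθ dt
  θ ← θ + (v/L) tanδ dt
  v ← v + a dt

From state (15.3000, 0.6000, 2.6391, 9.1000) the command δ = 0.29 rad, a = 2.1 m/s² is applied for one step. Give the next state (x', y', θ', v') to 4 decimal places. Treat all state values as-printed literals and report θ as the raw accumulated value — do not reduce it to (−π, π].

(14.5025, 1.0383, 2.7397, 9.3100)

x' = 15.3000 + 9.1000·cos(2.6391)·0.1 = 14.5025
y' = 0.6000 + 9.1000·sin(2.6391)·0.1 = 1.0383
θ' = 2.6391 + (9.1000/2.7)·tan(0.29)·0.1 = 2.7397
v' = 9.1000 + 2.1000·0.1 = 9.3100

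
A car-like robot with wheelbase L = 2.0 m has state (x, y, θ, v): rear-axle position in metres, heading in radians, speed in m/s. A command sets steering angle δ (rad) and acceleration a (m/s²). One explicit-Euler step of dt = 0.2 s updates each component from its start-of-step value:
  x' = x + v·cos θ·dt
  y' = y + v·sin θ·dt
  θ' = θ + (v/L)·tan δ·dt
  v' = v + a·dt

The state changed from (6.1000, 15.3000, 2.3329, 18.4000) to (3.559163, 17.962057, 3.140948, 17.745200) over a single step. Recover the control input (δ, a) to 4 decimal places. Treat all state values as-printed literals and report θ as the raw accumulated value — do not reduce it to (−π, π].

δ = 0.4138, a = -3.2740

a = (v'−v)/dt = (-0.654800)/0.2 = -3.2740
Δθ = θ'−θ = 0.808048;  (v·dt/L) = 18.4000·0.2/2.0 = 1.840000
tan δ = Δθ·L/(v·dt) = 0.439157  →  δ = 0.4138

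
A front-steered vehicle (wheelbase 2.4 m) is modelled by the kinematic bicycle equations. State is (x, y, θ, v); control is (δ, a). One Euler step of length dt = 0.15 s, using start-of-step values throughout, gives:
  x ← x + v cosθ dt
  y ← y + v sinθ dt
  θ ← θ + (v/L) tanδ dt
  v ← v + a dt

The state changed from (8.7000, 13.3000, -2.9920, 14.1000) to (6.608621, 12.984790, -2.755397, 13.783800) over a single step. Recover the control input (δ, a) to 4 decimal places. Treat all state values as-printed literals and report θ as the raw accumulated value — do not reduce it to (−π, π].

a = (v'−v)/dt = (-0.316200)/0.15 = -2.1080
Δθ = θ'−θ = 0.236603;  (v·dt/L) = 14.1000·0.15/2.4 = 0.881250
tan δ = Δθ·L/(v·dt) = 0.268486  →  δ = 0.2623

δ = 0.2623, a = -2.1080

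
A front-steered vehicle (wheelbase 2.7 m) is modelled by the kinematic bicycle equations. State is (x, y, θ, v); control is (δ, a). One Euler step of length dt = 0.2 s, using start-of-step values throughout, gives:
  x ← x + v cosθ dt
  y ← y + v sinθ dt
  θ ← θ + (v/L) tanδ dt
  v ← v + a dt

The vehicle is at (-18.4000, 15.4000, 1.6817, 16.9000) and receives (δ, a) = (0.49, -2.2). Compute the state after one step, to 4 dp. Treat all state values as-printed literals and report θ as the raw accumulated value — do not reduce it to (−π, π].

x' = -18.4000 + 16.9000·cos(1.6817)·0.2 = -18.7741
y' = 15.4000 + 16.9000·sin(1.6817)·0.2 = 18.7592
θ' = 1.6817 + (16.9000/2.7)·tan(0.49)·0.2 = 2.3494
v' = 16.9000 − 2.2000·0.2 = 16.4600

(-18.7741, 18.7592, 2.3494, 16.4600)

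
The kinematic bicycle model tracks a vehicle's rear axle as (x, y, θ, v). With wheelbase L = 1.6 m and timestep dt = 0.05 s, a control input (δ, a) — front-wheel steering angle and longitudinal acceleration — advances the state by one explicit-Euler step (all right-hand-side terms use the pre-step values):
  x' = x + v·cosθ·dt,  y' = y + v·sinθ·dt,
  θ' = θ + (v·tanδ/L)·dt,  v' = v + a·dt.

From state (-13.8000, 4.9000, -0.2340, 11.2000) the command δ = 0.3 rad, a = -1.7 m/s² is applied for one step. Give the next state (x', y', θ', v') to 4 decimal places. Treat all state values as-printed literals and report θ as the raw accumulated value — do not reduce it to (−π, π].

x' = -13.8000 + 11.2000·cos(-0.2340)·0.05 = -13.2553
y' = 4.9000 + 11.2000·sin(-0.2340)·0.05 = 4.7702
θ' = -0.2340 + (11.2000/1.6)·tan(0.3)·0.05 = -0.1257
v' = 11.2000 − 1.7000·0.05 = 11.1150

(-13.2553, 4.7702, -0.1257, 11.1150)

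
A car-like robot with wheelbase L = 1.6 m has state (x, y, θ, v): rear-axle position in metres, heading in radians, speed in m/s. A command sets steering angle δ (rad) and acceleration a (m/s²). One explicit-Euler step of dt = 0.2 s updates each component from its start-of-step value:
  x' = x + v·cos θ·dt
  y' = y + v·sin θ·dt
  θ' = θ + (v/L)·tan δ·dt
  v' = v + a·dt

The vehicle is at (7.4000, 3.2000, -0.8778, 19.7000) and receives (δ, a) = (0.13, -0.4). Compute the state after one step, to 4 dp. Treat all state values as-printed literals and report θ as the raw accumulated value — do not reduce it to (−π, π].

x' = 7.4000 + 19.7000·cos(-0.8778)·0.2 = 9.9171
y' = 3.2000 + 19.7000·sin(-0.8778)·0.2 = 0.1688
θ' = -0.8778 + (19.7000/1.6)·tan(0.13)·0.2 = -0.5559
v' = 19.7000 − 0.4000·0.2 = 19.6200

(9.9171, 0.1688, -0.5559, 19.6200)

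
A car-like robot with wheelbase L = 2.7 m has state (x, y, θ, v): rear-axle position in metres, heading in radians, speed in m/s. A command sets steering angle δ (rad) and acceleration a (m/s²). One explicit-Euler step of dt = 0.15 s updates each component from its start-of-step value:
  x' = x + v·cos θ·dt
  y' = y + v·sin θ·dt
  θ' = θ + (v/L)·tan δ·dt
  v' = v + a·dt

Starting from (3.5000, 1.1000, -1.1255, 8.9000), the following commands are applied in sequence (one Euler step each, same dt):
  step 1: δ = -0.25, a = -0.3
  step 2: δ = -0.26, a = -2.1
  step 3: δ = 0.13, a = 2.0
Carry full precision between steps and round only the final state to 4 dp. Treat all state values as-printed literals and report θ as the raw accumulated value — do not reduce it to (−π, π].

(4.7313, -2.6244, -1.3206, 8.8400)

after step 1 (δ=-0.25, a=-0.3): (4.075018, -0.104815, -1.251752, 8.855000)
after step 2 (δ=-0.26, a=-2.1): (4.491636, -1.366036, -1.382620, 8.540000)
after step 3 (δ=0.13, a=2.0): (4.731269, -2.624422, -1.320593, 8.840000)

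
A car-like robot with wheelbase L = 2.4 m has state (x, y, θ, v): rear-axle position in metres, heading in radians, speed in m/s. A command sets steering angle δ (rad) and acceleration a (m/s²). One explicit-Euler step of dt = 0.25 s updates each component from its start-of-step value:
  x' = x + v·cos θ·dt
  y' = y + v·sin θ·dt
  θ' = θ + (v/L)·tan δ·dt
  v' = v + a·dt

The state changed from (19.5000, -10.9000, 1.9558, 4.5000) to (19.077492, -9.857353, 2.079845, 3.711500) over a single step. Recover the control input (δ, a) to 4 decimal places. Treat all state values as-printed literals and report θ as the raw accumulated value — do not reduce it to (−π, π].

a = (v'−v)/dt = (-0.788500)/0.25 = -3.1540
Δθ = θ'−θ = 0.124045;  (v·dt/L) = 4.5000·0.25/2.4 = 0.468750
tan δ = Δθ·L/(v·dt) = 0.264629  →  δ = 0.2587

δ = 0.2587, a = -3.1540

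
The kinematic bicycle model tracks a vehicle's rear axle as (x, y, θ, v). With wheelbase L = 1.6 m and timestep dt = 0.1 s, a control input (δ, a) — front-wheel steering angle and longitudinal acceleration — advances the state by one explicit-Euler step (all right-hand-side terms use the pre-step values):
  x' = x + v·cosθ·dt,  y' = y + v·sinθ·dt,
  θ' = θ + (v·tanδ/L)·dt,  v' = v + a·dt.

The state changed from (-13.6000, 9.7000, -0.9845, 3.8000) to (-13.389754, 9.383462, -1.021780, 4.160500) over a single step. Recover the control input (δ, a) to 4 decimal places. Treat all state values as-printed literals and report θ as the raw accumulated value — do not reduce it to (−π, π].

δ = -0.1557, a = 3.6050

a = (v'−v)/dt = (0.360500)/0.1 = 3.6050
Δθ = θ'−θ = -0.037280;  (v·dt/L) = 3.8000·0.1/1.6 = 0.237500
tan δ = Δθ·L/(v·dt) = -0.156968  →  δ = -0.1557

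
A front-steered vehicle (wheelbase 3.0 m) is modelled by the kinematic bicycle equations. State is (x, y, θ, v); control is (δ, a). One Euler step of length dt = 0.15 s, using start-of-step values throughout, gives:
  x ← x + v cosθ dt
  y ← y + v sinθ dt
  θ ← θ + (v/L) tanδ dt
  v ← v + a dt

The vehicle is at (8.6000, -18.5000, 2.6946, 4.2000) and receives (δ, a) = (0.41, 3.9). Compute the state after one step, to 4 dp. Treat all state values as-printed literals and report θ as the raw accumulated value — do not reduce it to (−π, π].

x' = 8.6000 + 4.2000·cos(2.6946)·0.15 = 8.0319
y' = -18.5000 + 4.2000·sin(2.6946)·0.15 = -18.2277
θ' = 2.6946 + (4.2000/3.0)·tan(0.41)·0.15 = 2.7859
v' = 4.2000 + 3.9000·0.15 = 4.7850

(8.0319, -18.2277, 2.7859, 4.7850)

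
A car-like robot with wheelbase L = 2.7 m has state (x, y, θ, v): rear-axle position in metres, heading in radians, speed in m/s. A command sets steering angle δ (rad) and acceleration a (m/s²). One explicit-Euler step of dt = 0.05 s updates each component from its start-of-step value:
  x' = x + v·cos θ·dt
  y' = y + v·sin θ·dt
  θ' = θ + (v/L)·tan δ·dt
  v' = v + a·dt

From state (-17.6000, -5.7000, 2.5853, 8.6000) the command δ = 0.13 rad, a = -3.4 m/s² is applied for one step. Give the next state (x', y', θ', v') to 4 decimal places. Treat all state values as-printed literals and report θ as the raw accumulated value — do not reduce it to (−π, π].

x' = -17.6000 + 8.6000·cos(2.5853)·0.05 = -17.9652
y' = -5.7000 + 8.6000·sin(2.5853)·0.05 = -5.4729
θ' = 2.5853 + (8.6000/2.7)·tan(0.13)·0.05 = 2.6061
v' = 8.6000 − 3.4000·0.05 = 8.4300

(-17.9652, -5.4729, 2.6061, 8.4300)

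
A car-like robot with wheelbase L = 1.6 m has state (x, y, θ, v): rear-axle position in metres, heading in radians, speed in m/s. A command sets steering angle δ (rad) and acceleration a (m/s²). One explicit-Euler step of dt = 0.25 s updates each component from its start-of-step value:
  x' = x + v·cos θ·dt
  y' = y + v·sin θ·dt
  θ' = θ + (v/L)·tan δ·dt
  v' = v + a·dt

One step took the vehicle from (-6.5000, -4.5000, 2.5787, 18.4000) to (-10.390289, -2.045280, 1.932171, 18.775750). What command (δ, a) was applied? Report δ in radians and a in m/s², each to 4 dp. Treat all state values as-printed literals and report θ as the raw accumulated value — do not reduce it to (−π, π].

a = (v'−v)/dt = (0.375750)/0.25 = 1.5030
Δθ = θ'−θ = -0.646529;  (v·dt/L) = 18.4000·0.25/1.6 = 2.875000
tan δ = Δθ·L/(v·dt) = -0.224880  →  δ = -0.2212

δ = -0.2212, a = 1.5030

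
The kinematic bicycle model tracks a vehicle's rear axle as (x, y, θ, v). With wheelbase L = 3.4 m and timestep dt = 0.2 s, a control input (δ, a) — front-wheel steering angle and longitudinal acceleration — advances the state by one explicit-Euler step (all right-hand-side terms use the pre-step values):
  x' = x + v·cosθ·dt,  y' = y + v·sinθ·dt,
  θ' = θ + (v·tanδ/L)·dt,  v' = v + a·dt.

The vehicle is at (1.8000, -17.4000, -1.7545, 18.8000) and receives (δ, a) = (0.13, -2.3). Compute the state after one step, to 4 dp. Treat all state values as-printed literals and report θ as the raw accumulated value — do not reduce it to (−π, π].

(1.1132, -21.0967, -1.6099, 18.3400)

x' = 1.8000 + 18.8000·cos(-1.7545)·0.2 = 1.1132
y' = -17.4000 + 18.8000·sin(-1.7545)·0.2 = -21.0967
θ' = -1.7545 + (18.8000/3.4)·tan(0.13)·0.2 = -1.6099
v' = 18.8000 − 2.3000·0.2 = 18.3400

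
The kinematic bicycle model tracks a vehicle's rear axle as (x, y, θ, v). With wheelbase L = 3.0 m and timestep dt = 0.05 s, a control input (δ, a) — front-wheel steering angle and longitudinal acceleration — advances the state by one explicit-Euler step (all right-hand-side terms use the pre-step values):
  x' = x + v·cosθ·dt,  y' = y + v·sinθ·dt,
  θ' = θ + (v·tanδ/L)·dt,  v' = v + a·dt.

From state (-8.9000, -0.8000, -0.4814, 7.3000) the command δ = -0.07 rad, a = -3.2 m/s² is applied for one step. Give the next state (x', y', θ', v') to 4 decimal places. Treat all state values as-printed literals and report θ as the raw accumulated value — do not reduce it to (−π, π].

x' = -8.9000 + 7.3000·cos(-0.4814)·0.05 = -8.5765
y' = -0.8000 + 7.3000·sin(-0.4814)·0.05 = -0.9690
θ' = -0.4814 + (7.3000/3.0)·tan(-0.07)·0.05 = -0.4899
v' = 7.3000 − 3.2000·0.05 = 7.1400

(-8.5765, -0.9690, -0.4899, 7.1400)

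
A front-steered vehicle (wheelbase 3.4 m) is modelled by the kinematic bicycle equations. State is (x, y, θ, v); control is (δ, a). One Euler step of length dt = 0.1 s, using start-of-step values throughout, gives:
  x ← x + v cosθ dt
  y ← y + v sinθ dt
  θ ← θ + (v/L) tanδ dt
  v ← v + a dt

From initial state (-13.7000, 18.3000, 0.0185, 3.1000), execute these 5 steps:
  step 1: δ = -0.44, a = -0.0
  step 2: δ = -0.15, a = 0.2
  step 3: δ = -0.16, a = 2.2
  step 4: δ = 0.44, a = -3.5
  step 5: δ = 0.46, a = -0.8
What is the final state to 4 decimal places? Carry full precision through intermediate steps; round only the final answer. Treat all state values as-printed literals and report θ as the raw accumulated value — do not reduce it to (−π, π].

after step 1 (δ=-0.44, a=-0.0): (-13.390053, 18.305735, -0.024424, 3.100000)
after step 2 (δ=-0.15, a=0.2): (-13.080146, 18.298164, -0.038204, 3.120000)
after step 3 (δ=-0.16, a=2.2): (-12.768373, 18.286247, -0.053013, 3.340000)
after step 4 (δ=0.44, a=-3.5): (-12.434842, 18.268549, -0.006766, 2.990000)
after step 5 (δ=0.46, a=-0.8): (-12.135849, 18.266526, 0.036805, 2.910000)

(-12.1358, 18.2665, 0.0368, 2.9100)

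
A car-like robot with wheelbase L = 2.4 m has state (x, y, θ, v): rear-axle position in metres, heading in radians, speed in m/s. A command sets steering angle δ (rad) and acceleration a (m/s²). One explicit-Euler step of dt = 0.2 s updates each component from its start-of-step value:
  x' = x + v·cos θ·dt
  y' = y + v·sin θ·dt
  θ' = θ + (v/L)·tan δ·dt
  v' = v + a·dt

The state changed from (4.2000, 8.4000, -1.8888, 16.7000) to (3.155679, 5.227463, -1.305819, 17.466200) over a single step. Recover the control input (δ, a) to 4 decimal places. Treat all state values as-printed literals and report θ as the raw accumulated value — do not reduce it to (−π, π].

δ = 0.3967, a = 3.8310

a = (v'−v)/dt = (0.766200)/0.2 = 3.8310
Δθ = θ'−θ = 0.582981;  (v·dt/L) = 16.7000·0.2/2.4 = 1.391667
tan δ = Δθ·L/(v·dt) = 0.418909  →  δ = 0.3967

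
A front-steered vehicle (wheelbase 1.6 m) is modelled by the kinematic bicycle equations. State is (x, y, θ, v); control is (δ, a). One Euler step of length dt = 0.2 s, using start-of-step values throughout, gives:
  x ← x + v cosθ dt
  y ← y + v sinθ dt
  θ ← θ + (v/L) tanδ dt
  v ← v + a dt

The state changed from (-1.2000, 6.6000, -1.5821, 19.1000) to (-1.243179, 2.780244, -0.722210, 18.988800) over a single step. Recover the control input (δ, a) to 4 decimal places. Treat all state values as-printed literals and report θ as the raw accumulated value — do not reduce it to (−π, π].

δ = 0.3457, a = -0.5560

a = (v'−v)/dt = (-0.111200)/0.2 = -0.5560
Δθ = θ'−θ = 0.859890;  (v·dt/L) = 19.1000·0.2/1.6 = 2.387500
tan δ = Δθ·L/(v·dt) = 0.360163  →  δ = 0.3457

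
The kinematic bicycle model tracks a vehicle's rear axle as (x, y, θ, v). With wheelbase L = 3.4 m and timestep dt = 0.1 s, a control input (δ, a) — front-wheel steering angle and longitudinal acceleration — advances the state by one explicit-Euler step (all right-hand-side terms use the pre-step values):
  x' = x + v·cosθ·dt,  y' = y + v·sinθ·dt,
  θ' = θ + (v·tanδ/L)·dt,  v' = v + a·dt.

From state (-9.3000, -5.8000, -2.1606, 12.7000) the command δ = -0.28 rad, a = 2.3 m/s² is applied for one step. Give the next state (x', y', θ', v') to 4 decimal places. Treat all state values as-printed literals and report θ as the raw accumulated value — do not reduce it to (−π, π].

x' = -9.3000 + 12.7000·cos(-2.1606)·0.1 = -10.0064
y' = -5.8000 + 12.7000·sin(-2.1606)·0.1 = -6.8554
θ' = -2.1606 + (12.7000/3.4)·tan(-0.28)·0.1 = -2.2680
v' = 12.7000 + 2.3000·0.1 = 12.9300

(-10.0064, -6.8554, -2.2680, 12.9300)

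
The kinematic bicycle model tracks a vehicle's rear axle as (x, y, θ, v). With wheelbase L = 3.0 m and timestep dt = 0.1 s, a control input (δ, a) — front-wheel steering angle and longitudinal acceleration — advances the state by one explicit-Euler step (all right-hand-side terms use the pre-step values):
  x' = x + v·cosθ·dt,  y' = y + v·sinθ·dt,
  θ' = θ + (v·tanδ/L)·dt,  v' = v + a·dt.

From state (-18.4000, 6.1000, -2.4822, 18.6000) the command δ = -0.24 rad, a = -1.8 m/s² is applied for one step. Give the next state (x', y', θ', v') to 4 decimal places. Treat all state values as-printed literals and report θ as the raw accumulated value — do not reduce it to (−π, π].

(-19.8701, 4.9605, -2.6339, 18.4200)

x' = -18.4000 + 18.6000·cos(-2.4822)·0.1 = -19.8701
y' = 6.1000 + 18.6000·sin(-2.4822)·0.1 = 4.9605
θ' = -2.4822 + (18.6000/3.0)·tan(-0.24)·0.1 = -2.6339
v' = 18.6000 − 1.8000·0.1 = 18.4200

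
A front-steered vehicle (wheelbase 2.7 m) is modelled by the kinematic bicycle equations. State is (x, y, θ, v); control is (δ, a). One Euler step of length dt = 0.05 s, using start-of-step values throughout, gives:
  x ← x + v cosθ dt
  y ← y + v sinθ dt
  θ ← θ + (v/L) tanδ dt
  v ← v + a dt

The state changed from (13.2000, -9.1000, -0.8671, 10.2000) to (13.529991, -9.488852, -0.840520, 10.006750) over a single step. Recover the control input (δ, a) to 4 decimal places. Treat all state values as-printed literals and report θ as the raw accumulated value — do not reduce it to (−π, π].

δ = 0.1398, a = -3.8650

a = (v'−v)/dt = (-0.193250)/0.05 = -3.8650
Δθ = θ'−θ = 0.026580;  (v·dt/L) = 10.2000·0.05/2.7 = 0.188889
tan δ = Δθ·L/(v·dt) = 0.140718  →  δ = 0.1398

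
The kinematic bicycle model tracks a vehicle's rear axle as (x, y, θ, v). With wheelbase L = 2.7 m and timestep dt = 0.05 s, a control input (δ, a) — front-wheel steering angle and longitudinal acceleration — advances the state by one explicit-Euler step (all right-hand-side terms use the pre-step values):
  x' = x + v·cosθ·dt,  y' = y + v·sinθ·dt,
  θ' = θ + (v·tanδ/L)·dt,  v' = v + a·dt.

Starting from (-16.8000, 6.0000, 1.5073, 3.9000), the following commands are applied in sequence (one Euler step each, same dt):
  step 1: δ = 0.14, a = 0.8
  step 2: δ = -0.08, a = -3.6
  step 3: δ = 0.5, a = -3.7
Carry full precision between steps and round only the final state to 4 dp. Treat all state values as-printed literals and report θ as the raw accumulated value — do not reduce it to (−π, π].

after step 1 (δ=0.14, a=0.8): (-16.787627, 6.194607, 1.517478, 3.940000)
after step 2 (δ=-0.08, a=-3.6): (-16.777128, 6.391327, 1.511628, 3.760000)
after step 3 (δ=0.5, a=-3.7): (-16.766011, 6.578998, 1.549667, 3.575000)

(-16.7660, 6.5790, 1.5497, 3.5750)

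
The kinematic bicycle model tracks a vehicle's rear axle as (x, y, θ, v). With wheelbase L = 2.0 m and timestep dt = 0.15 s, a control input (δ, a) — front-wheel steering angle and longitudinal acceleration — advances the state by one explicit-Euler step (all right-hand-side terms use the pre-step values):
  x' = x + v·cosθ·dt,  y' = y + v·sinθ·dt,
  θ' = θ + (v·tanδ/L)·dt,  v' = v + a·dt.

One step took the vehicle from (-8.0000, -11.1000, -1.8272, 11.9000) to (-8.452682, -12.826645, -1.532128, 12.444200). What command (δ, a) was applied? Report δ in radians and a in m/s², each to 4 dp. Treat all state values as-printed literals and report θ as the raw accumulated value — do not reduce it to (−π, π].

a = (v'−v)/dt = (0.544200)/0.15 = 3.6280
Δθ = θ'−θ = 0.295072;  (v·dt/L) = 11.9000·0.15/2.0 = 0.892500
tan δ = Δθ·L/(v·dt) = 0.330613  →  δ = 0.3193

δ = 0.3193, a = 3.6280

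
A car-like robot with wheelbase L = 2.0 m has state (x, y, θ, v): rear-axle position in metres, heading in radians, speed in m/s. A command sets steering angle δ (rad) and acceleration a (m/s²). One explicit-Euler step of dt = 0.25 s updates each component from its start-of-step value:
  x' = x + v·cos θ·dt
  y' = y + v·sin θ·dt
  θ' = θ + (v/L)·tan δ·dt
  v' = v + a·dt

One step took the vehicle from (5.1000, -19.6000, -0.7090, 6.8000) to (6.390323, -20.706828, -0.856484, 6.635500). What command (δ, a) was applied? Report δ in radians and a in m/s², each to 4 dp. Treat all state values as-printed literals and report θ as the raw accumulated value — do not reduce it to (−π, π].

δ = -0.1718, a = -0.6580

a = (v'−v)/dt = (-0.164500)/0.25 = -0.6580
Δθ = θ'−θ = -0.147484;  (v·dt/L) = 6.8000·0.25/2.0 = 0.850000
tan δ = Δθ·L/(v·dt) = -0.173511  →  δ = -0.1718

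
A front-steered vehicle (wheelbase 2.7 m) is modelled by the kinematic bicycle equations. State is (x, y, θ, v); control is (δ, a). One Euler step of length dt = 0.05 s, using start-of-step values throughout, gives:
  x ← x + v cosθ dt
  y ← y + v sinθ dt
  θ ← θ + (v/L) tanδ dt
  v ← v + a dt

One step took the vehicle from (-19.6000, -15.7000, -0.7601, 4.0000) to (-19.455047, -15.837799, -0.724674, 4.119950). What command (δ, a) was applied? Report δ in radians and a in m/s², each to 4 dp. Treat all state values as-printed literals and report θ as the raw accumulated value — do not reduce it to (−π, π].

a = (v'−v)/dt = (0.119950)/0.05 = 2.3990
Δθ = θ'−θ = 0.035426;  (v·dt/L) = 4.0000·0.05/2.7 = 0.074074
tan δ = Δθ·L/(v·dt) = 0.478251  →  δ = 0.4461

δ = 0.4461, a = 2.3990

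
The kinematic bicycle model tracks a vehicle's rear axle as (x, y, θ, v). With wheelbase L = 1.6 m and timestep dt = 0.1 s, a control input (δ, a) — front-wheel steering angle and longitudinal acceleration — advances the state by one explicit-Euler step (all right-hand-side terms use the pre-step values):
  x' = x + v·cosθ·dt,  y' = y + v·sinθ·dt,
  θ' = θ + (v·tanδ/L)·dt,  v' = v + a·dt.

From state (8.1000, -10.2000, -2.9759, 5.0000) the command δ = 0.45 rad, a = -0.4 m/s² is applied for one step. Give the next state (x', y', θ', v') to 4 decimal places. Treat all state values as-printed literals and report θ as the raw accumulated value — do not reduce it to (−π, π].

x' = 8.1000 + 5.0000·cos(-2.9759)·0.1 = 7.6068
y' = -10.2000 + 5.0000·sin(-2.9759)·0.1 = -10.2825
θ' = -2.9759 + (5.0000/1.6)·tan(0.45)·0.1 = -2.8249
v' = 5.0000 − 0.4000·0.1 = 4.9600

(7.6068, -10.2825, -2.8249, 4.9600)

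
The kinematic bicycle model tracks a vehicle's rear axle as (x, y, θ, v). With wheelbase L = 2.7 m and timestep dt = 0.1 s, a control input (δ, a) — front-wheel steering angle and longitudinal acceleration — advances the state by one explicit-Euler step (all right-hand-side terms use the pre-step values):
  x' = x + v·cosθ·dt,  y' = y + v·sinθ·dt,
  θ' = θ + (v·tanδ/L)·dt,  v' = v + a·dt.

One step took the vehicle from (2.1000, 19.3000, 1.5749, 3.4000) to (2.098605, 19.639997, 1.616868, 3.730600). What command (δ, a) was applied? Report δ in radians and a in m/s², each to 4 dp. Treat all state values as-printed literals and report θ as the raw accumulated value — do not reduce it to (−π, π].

δ = 0.3217, a = 3.3060

a = (v'−v)/dt = (0.330600)/0.1 = 3.3060
Δθ = θ'−θ = 0.041968;  (v·dt/L) = 3.4000·0.1/2.7 = 0.125926
tan δ = Δθ·L/(v·dt) = 0.333275  →  δ = 0.3217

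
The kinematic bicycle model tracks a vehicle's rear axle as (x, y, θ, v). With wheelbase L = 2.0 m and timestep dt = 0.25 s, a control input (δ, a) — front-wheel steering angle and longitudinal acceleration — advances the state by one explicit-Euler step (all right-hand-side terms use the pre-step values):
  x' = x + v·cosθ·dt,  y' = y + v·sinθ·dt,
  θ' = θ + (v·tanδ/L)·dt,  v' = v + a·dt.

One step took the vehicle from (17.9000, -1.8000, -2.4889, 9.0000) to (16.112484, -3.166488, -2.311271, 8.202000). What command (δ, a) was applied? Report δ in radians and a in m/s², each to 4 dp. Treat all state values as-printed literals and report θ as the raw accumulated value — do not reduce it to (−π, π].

a = (v'−v)/dt = (-0.798000)/0.25 = -3.1920
Δθ = θ'−θ = 0.177629;  (v·dt/L) = 9.0000·0.25/2.0 = 1.125000
tan δ = Δθ·L/(v·dt) = 0.157892  →  δ = 0.1566

δ = 0.1566, a = -3.1920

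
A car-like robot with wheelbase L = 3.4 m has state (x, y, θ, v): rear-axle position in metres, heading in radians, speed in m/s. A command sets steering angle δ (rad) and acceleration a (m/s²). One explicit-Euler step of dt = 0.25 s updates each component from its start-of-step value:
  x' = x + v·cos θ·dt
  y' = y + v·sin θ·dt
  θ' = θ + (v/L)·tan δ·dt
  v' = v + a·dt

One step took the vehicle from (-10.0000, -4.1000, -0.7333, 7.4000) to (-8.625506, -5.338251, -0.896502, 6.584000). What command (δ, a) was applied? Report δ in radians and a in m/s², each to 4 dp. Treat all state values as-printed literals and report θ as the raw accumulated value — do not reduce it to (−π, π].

δ = -0.2914, a = -3.2640

a = (v'−v)/dt = (-0.816000)/0.25 = -3.2640
Δθ = θ'−θ = -0.163202;  (v·dt/L) = 7.4000·0.25/3.4 = 0.544118
tan δ = Δθ·L/(v·dt) = -0.299939  →  δ = -0.2914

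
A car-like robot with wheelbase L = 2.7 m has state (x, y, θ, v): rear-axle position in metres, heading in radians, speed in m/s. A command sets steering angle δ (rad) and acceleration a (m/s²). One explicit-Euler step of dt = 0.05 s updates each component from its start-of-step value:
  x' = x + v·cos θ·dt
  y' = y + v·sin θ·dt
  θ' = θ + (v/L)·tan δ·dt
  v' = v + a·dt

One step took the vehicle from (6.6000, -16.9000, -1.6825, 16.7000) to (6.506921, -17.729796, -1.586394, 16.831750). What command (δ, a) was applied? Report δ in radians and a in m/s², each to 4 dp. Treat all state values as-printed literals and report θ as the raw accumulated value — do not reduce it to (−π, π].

a = (v'−v)/dt = (0.131750)/0.05 = 2.6350
Δθ = θ'−θ = 0.096106;  (v·dt/L) = 16.7000·0.05/2.7 = 0.309259
tan δ = Δθ·L/(v·dt) = 0.310762  →  δ = 0.3013

δ = 0.3013, a = 2.6350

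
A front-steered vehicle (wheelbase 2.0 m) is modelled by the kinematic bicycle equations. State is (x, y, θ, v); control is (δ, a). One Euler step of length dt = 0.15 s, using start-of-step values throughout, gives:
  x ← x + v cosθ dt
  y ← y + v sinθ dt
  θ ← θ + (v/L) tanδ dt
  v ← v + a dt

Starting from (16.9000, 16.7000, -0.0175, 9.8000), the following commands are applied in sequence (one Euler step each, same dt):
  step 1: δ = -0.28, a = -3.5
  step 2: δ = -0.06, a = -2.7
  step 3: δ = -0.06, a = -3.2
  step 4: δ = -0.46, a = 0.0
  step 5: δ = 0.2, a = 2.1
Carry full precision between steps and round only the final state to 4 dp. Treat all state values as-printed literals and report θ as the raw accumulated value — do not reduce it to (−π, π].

(23.2276, 14.8847, -0.4948, 8.7050)

after step 1 (δ=-0.28, a=-3.5): (18.369775, 16.674276, -0.228852, 9.275000)
after step 2 (δ=-0.06, a=-2.7): (19.724751, 16.358657, -0.270640, 8.870000)
after step 3 (δ=-0.06, a=-3.2): (21.006821, 16.002950, -0.310603, 8.390000)
after step 4 (δ=-0.46, a=0.0): (22.205101, 15.618311, -0.622364, 8.390000)
after step 5 (δ=0.2, a=2.1): (23.227636, 14.884659, -0.494809, 8.705000)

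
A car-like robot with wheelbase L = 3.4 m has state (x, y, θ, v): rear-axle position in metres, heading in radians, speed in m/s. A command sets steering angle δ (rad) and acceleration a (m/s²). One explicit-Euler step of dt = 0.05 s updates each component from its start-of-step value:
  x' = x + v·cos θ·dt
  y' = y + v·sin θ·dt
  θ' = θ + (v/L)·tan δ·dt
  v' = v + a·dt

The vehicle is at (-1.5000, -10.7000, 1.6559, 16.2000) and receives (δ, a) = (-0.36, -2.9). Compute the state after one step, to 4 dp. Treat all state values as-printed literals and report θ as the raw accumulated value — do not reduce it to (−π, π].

(-1.5689, -9.8929, 1.5662, 16.0550)

x' = -1.5000 + 16.2000·cos(1.6559)·0.05 = -1.5689
y' = -10.7000 + 16.2000·sin(1.6559)·0.05 = -9.8929
θ' = 1.6559 + (16.2000/3.4)·tan(-0.36)·0.05 = 1.5662
v' = 16.2000 − 2.9000·0.05 = 16.0550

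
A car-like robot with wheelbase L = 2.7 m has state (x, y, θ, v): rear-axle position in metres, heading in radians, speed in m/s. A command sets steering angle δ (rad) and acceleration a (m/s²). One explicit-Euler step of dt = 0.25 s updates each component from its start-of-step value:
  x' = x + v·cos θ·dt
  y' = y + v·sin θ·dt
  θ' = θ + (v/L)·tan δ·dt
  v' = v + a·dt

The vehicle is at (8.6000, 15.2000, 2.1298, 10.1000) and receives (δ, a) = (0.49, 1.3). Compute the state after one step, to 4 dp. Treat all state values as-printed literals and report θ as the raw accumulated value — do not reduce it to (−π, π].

x' = 8.6000 + 10.1000·cos(2.1298)·0.25 = 7.2609
y' = 15.2000 + 10.1000·sin(2.1298)·0.25 = 17.3407
θ' = 2.1298 + (10.1000/2.7)·tan(0.49)·0.25 = 2.6286
v' = 10.1000 + 1.3000·0.25 = 10.4250

(7.2609, 17.3407, 2.6286, 10.4250)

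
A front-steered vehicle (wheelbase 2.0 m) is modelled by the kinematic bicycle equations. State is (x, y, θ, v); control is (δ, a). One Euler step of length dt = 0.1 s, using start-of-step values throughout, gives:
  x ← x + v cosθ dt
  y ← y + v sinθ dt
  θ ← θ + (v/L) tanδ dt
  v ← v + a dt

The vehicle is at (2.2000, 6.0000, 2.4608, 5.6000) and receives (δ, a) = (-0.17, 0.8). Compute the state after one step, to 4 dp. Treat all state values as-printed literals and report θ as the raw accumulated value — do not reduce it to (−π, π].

x' = 2.2000 + 5.6000·cos(2.4608)·0.1 = 1.7648
y' = 6.0000 + 5.6000·sin(2.4608)·0.1 = 6.3525
θ' = 2.4608 + (5.6000/2.0)·tan(-0.17)·0.1 = 2.4127
v' = 5.6000 + 0.8000·0.1 = 5.6800

(1.7648, 6.3525, 2.4127, 5.6800)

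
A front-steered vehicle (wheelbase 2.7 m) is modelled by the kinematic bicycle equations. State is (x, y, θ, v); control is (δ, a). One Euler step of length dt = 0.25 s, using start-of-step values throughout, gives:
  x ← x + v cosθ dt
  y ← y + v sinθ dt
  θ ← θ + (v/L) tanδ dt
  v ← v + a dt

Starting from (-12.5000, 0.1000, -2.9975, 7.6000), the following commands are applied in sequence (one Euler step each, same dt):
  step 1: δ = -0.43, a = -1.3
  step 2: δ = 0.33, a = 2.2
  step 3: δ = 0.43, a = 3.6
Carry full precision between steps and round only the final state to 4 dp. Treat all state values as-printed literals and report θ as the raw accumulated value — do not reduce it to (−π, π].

after step 1 (δ=-0.43, a=-1.3): (-14.380310, -0.172830, -3.320233, 7.275000)
after step 2 (δ=0.33, a=2.2): (-16.170116, 0.150348, -3.089505, 7.825000)
after step 3 (δ=0.43, a=3.6): (-18.123713, 0.048497, -2.757217, 8.725000)

(-18.1237, 0.0485, -2.7572, 8.7250)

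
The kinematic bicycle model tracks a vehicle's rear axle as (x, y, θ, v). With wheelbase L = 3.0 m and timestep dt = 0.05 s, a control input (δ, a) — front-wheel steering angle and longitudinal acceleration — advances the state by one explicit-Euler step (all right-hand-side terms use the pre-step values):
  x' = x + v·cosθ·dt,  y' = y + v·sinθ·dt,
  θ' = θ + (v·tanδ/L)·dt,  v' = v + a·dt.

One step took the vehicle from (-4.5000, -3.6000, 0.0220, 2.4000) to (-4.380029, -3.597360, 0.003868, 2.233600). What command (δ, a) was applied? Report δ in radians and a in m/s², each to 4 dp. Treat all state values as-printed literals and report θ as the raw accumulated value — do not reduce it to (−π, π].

δ = -0.4256, a = -3.3280

a = (v'−v)/dt = (-0.166400)/0.05 = -3.3280
Δθ = θ'−θ = -0.018132;  (v·dt/L) = 2.4000·0.05/3.0 = 0.040000
tan δ = Δθ·L/(v·dt) = -0.453300  →  δ = -0.4256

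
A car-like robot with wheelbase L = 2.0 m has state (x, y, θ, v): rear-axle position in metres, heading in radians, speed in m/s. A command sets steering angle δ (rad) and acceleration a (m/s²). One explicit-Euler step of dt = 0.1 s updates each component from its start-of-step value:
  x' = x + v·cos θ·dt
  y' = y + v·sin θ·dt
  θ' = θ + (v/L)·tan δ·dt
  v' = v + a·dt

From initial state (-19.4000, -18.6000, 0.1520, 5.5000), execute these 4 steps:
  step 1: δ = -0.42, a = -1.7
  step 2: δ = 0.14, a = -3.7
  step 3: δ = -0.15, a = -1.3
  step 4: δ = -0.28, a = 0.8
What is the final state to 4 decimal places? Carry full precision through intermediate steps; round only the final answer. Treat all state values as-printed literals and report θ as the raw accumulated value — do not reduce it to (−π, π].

(-17.3459, -18.4539, -0.0402, 4.9100)

after step 1 (δ=-0.42, a=-1.7): (-18.856341, -18.516722, 0.029193, 5.330000)
after step 2 (δ=0.14, a=-3.7): (-18.323568, -18.501164, 0.066748, 4.960000)
after step 3 (δ=-0.15, a=-1.3): (-17.828673, -18.468082, 0.029267, 4.830000)
after step 4 (δ=-0.28, a=0.8): (-17.345880, -18.453948, -0.040178, 4.910000)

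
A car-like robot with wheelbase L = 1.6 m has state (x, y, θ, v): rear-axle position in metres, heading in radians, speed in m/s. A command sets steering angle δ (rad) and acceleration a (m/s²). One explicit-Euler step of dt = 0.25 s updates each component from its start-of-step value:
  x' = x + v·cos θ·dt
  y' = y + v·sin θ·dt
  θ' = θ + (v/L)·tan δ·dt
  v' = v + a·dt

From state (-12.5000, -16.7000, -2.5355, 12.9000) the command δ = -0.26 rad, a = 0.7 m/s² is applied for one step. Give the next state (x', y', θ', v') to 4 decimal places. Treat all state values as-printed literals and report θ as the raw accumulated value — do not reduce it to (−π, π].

(-15.1506, -18.5372, -3.0717, 13.0750)

x' = -12.5000 + 12.9000·cos(-2.5355)·0.25 = -15.1506
y' = -16.7000 + 12.9000·sin(-2.5355)·0.25 = -18.5372
θ' = -2.5355 + (12.9000/1.6)·tan(-0.26)·0.25 = -3.0717
v' = 12.9000 + 0.7000·0.25 = 13.0750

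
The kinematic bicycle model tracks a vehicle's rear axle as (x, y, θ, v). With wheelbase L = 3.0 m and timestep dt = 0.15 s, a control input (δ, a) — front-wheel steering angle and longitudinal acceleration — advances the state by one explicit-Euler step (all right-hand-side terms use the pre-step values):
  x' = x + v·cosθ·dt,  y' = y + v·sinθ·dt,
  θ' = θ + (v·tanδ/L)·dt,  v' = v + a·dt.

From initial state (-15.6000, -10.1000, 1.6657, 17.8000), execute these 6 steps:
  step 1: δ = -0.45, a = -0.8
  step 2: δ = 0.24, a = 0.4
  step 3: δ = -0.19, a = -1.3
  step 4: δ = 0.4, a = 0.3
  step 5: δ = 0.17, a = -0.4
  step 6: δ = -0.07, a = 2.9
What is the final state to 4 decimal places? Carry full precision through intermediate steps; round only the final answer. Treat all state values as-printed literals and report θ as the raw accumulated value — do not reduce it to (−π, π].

(-14.7365, 5.4156, 1.7419, 17.9650)

after step 1 (δ=-0.45, a=-0.8): (-15.853013, -7.442015, 1.235781, 17.680000)
after step 2 (δ=0.24, a=0.4): (-14.981078, -4.937452, 1.452111, 17.740000)
after step 3 (δ=-0.19, a=-1.3): (-14.665996, -2.295172, 1.281523, 17.545000)
after step 4 (δ=0.4, a=0.3): (-13.915274, 0.227232, 1.652418, 17.590000)
after step 5 (δ=0.17, a=-0.4): (-14.130394, 2.856948, 1.803390, 17.530000)
after step 6 (δ=-0.07, a=2.9): (-14.736501, 5.415640, 1.741935, 17.965000)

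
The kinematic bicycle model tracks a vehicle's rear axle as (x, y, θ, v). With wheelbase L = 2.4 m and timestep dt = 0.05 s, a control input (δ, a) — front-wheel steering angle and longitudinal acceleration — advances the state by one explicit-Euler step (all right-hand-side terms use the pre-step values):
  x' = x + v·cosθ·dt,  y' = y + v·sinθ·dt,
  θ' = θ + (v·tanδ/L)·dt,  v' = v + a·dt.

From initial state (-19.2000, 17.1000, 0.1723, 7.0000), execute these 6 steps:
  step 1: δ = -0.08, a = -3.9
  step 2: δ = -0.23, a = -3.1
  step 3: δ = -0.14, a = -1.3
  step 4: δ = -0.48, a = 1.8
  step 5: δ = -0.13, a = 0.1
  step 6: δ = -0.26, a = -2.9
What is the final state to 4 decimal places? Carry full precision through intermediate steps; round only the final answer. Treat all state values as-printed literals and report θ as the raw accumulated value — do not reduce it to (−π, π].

after step 1 (δ=-0.08, a=-3.9): (-18.855182, 17.160007, 0.160608, 6.805000)
after step 2 (δ=-0.23, a=-3.1): (-18.519311, 17.214419, 0.127414, 6.650000)
after step 3 (δ=-0.14, a=-1.3): (-18.189507, 17.256670, 0.107890, 6.585000)
after step 4 (δ=-0.48, a=1.8): (-17.862171, 17.292124, 0.036469, 6.675000)
after step 5 (δ=-0.13, a=0.1): (-17.528643, 17.304293, 0.018288, 6.680000)
after step 6 (δ=-0.26, a=-2.9): (-17.194699, 17.310401, -0.018733, 6.535000)

(-17.1947, 17.3104, -0.0187, 6.5350)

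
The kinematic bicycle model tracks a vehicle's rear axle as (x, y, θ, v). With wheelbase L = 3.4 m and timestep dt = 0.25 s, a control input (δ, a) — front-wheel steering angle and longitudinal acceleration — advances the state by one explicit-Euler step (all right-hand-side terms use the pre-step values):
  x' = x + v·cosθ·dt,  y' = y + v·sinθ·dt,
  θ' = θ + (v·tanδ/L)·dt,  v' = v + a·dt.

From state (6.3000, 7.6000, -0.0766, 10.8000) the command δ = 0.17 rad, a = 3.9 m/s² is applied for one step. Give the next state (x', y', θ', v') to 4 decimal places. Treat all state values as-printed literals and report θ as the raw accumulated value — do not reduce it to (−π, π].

(8.9921, 7.3934, 0.0597, 11.7750)

x' = 6.3000 + 10.8000·cos(-0.0766)·0.25 = 8.9921
y' = 7.6000 + 10.8000·sin(-0.0766)·0.25 = 7.3934
θ' = -0.0766 + (10.8000/3.4)·tan(0.17)·0.25 = 0.0597
v' = 10.8000 + 3.9000·0.25 = 11.7750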